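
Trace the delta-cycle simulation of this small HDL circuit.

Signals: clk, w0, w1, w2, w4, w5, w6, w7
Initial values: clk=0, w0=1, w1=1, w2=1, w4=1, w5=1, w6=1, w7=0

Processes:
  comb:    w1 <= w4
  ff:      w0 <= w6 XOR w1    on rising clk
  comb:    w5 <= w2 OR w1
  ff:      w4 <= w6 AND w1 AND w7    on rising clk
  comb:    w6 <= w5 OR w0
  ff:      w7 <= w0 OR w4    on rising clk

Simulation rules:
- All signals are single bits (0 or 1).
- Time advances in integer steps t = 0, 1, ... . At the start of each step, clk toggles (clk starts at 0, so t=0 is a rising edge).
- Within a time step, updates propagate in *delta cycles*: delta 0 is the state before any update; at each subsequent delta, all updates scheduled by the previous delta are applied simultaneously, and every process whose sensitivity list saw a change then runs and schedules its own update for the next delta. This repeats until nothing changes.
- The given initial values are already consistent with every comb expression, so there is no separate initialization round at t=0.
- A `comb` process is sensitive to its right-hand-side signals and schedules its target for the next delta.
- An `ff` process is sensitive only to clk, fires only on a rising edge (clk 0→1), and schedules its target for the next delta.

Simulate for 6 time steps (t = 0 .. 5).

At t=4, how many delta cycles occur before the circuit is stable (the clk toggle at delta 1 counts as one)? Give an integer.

2

t0.Δ0 w2=1 w0=1 w5=1 clk=0 w4=1 w1=1 w7=0 w6=1
t0.Δ1 w2=1 w0=1 w5=1 clk=1 w4=1 w1=1 w7=0 w6=1
t0.Δ2 w2=1 w0=0 w5=1 clk=1 w4=0 w1=1 w7=1 w6=1
t0.Δ3 w2=1 w0=0 w5=1 clk=1 w4=0 w1=0 w7=1 w6=1
t1.Δ0 w2=1 w0=0 w5=1 clk=1 w4=0 w1=0 w7=1 w6=1
t1.Δ1 w2=1 w0=0 w5=1 clk=0 w4=0 w1=0 w7=1 w6=1
t2.Δ0 w2=1 w0=0 w5=1 clk=0 w4=0 w1=0 w7=1 w6=1
t2.Δ1 w2=1 w0=0 w5=1 clk=1 w4=0 w1=0 w7=1 w6=1
t2.Δ2 w2=1 w0=1 w5=1 clk=1 w4=0 w1=0 w7=0 w6=1
t3.Δ0 w2=1 w0=1 w5=1 clk=1 w4=0 w1=0 w7=0 w6=1
t3.Δ1 w2=1 w0=1 w5=1 clk=0 w4=0 w1=0 w7=0 w6=1
t4.Δ0 w2=1 w0=1 w5=1 clk=0 w4=0 w1=0 w7=0 w6=1
t4.Δ1 w2=1 w0=1 w5=1 clk=1 w4=0 w1=0 w7=0 w6=1
t4.Δ2 w2=1 w0=1 w5=1 clk=1 w4=0 w1=0 w7=1 w6=1
t5.Δ0 w2=1 w0=1 w5=1 clk=1 w4=0 w1=0 w7=1 w6=1
t5.Δ1 w2=1 w0=1 w5=1 clk=0 w4=0 w1=0 w7=1 w6=1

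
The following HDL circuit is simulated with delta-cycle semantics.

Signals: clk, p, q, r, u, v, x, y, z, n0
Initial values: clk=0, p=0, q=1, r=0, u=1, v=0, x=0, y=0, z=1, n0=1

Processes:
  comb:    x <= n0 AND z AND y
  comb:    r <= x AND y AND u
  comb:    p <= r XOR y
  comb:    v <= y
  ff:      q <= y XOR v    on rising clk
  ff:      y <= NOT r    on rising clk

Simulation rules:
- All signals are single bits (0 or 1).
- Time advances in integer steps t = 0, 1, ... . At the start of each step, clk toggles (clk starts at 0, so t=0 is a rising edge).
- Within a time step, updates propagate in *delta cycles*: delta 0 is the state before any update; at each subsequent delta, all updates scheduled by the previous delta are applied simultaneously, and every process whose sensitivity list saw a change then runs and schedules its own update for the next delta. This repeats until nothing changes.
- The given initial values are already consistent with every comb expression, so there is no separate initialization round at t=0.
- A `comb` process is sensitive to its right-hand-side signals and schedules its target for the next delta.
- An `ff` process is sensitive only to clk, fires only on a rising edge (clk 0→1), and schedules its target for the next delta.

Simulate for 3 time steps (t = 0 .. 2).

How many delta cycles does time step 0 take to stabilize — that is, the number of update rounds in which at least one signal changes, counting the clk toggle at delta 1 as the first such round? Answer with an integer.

5

t=0 Δ0: x=0 r=0 q=1 n0=1 p=0 z=1 u=1 v=0 y=0 clk=0
  Δ1: clk:0→1
  Δ2: q:1→0, y:0→1
  Δ3: x:0→1, p:0→1, v:0→1
  Δ4: r:0→1
  Δ5: p:1→0
  (5Δ to stable)
t=1 Δ0: x=1 r=1 q=0 n0=1 p=0 z=1 u=1 v=1 y=1 clk=1
  Δ1: clk:1→0
  (1Δ to stable)
t=2 Δ0: x=1 r=1 q=0 n0=1 p=0 z=1 u=1 v=1 y=1 clk=0
  Δ1: clk:0→1
  Δ2: y:1→0
  Δ3: x:1→0, r:1→0, p:0→1, v:1→0
  Δ4: p:1→0
  (4Δ to stable)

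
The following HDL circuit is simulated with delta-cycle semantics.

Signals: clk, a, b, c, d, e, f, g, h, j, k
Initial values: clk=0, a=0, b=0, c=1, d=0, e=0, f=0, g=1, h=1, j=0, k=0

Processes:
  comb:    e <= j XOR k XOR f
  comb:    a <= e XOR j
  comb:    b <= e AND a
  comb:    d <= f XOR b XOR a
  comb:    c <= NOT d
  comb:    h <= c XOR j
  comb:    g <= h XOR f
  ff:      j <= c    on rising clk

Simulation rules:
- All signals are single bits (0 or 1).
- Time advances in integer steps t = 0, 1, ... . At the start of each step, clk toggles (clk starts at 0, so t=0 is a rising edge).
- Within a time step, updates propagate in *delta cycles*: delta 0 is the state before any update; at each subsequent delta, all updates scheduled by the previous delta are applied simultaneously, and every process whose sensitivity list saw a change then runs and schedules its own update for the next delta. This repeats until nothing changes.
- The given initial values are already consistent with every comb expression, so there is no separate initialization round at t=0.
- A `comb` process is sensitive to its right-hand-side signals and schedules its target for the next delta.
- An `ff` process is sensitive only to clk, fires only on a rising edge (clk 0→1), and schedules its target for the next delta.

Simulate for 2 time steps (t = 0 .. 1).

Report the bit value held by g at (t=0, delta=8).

[bits: j,c,f,k,b,a,d,e,h,clk,g]
t=0: Δ0=01000000101 Δ1=01000000111 Δ2=11000000111 Δ3=11000101011 Δ4=11001011010 Δ5=10000011010 Δ6=10000001110 Δ7=11000001111 Δ8=11000001011 Δ9=11000001010 | 9Δ
t=1: Δ0=11000001010 Δ1=11000001000 | 1Δ

1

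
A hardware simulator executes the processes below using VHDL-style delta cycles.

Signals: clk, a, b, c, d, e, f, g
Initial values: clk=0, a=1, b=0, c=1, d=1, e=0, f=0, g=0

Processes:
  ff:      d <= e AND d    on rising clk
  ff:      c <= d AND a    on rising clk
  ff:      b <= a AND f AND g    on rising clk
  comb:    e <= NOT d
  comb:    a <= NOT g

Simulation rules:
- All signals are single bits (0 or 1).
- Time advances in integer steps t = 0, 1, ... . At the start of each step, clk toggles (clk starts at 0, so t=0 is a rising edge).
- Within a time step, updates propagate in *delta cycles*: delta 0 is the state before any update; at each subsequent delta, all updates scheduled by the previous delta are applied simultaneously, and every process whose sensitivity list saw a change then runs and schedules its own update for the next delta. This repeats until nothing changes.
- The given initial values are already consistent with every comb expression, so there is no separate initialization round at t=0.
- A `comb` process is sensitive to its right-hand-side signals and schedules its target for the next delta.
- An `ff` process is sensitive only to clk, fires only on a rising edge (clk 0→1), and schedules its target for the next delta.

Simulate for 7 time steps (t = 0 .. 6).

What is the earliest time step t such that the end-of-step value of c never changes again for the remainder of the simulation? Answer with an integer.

2

t0.Δ0 e=0 g=0 f=0 c=1 d=1 b=0 clk=0 a=1
t0.Δ1 e=0 g=0 f=0 c=1 d=1 b=0 clk=1 a=1
t0.Δ2 e=0 g=0 f=0 c=1 d=0 b=0 clk=1 a=1
t0.Δ3 e=1 g=0 f=0 c=1 d=0 b=0 clk=1 a=1
t1.Δ0 e=1 g=0 f=0 c=1 d=0 b=0 clk=1 a=1
t1.Δ1 e=1 g=0 f=0 c=1 d=0 b=0 clk=0 a=1
t2.Δ0 e=1 g=0 f=0 c=1 d=0 b=0 clk=0 a=1
t2.Δ1 e=1 g=0 f=0 c=1 d=0 b=0 clk=1 a=1
t2.Δ2 e=1 g=0 f=0 c=0 d=0 b=0 clk=1 a=1
t3.Δ0 e=1 g=0 f=0 c=0 d=0 b=0 clk=1 a=1
t3.Δ1 e=1 g=0 f=0 c=0 d=0 b=0 clk=0 a=1
t4.Δ0 e=1 g=0 f=0 c=0 d=0 b=0 clk=0 a=1
t4.Δ1 e=1 g=0 f=0 c=0 d=0 b=0 clk=1 a=1
t5.Δ0 e=1 g=0 f=0 c=0 d=0 b=0 clk=1 a=1
t5.Δ1 e=1 g=0 f=0 c=0 d=0 b=0 clk=0 a=1
t6.Δ0 e=1 g=0 f=0 c=0 d=0 b=0 clk=0 a=1
t6.Δ1 e=1 g=0 f=0 c=0 d=0 b=0 clk=1 a=1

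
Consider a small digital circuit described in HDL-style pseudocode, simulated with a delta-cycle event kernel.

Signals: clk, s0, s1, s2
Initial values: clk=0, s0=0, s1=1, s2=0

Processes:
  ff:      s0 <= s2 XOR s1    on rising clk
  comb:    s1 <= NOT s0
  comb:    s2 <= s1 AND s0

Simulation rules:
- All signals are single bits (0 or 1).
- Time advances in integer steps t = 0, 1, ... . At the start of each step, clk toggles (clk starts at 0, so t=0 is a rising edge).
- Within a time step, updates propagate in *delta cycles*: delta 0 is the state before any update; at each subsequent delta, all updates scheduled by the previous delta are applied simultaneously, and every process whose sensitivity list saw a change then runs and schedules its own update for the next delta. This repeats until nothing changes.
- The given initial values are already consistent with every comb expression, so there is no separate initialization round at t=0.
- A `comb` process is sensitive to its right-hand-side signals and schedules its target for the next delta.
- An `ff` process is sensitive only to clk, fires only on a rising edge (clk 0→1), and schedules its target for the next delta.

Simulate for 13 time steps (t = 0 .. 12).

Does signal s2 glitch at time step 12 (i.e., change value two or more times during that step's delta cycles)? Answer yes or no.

[bits: clk,s2,s1,s0]
t=0: Δ0=0010 Δ1=1010 Δ2=1011 Δ3=1101 Δ4=1001 | 4Δ
t=1: Δ0=1001 Δ1=0001 | 1Δ
t=2: Δ0=0001 Δ1=1001 Δ2=1000 Δ3=1010 | 3Δ
t=3: Δ0=1010 Δ1=0010 | 1Δ
t=4: Δ0=0010 Δ1=1010 Δ2=1011 Δ3=1101 Δ4=1001 | 4Δ
t=5: Δ0=1001 Δ1=0001 | 1Δ
t=6: Δ0=0001 Δ1=1001 Δ2=1000 Δ3=1010 | 3Δ
t=7: Δ0=1010 Δ1=0010 | 1Δ
t=8: Δ0=0010 Δ1=1010 Δ2=1011 Δ3=1101 Δ4=1001 | 4Δ
t=9: Δ0=1001 Δ1=0001 | 1Δ
t=10: Δ0=0001 Δ1=1001 Δ2=1000 Δ3=1010 | 3Δ
t=11: Δ0=1010 Δ1=0010 | 1Δ
t=12: Δ0=0010 Δ1=1010 Δ2=1011 Δ3=1101 Δ4=1001 | 4Δ

yes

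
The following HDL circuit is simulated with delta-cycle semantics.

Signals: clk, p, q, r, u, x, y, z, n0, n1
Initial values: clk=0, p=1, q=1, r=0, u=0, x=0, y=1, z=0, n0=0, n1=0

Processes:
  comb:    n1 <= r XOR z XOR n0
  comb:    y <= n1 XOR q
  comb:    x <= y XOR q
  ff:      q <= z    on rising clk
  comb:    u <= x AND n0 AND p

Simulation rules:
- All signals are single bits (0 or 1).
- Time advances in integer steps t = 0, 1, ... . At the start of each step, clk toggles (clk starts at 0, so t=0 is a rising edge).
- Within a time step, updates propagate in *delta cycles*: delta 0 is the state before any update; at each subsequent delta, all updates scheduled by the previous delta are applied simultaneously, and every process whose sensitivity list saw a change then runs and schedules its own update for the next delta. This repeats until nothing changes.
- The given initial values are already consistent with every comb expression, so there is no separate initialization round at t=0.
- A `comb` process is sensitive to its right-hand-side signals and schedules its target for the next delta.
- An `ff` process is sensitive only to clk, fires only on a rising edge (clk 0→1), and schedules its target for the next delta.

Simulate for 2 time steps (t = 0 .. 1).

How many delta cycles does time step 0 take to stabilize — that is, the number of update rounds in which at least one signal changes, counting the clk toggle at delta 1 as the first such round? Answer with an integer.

t0.Δ0 clk=0 n0=0 q=1 y=1 p=1 n1=0 r=0 x=0 u=0 z=0
t0.Δ1 clk=1 n0=0 q=1 y=1 p=1 n1=0 r=0 x=0 u=0 z=0
t0.Δ2 clk=1 n0=0 q=0 y=1 p=1 n1=0 r=0 x=0 u=0 z=0
t0.Δ3 clk=1 n0=0 q=0 y=0 p=1 n1=0 r=0 x=1 u=0 z=0
t0.Δ4 clk=1 n0=0 q=0 y=0 p=1 n1=0 r=0 x=0 u=0 z=0
t1.Δ0 clk=1 n0=0 q=0 y=0 p=1 n1=0 r=0 x=0 u=0 z=0
t1.Δ1 clk=0 n0=0 q=0 y=0 p=1 n1=0 r=0 x=0 u=0 z=0

4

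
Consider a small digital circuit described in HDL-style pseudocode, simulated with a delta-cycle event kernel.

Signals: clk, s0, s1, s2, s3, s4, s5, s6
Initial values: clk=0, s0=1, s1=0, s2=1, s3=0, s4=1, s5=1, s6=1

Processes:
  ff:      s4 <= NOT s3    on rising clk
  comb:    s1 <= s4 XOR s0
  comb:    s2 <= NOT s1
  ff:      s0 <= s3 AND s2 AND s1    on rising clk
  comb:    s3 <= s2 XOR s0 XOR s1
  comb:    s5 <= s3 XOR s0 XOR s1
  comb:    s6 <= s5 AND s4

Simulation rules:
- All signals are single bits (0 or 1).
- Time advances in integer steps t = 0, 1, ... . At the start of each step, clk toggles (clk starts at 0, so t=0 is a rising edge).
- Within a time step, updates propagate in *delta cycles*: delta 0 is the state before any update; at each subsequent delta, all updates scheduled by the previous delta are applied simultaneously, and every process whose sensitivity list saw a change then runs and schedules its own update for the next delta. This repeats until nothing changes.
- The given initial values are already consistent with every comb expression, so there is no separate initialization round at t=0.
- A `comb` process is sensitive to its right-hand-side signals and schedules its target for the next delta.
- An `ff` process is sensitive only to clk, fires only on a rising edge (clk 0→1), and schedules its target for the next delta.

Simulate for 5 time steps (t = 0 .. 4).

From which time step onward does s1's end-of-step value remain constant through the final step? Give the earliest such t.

t=0 Δ0: clk=0 s6=1 s5=1 s0=1 s1=0 s4=1 s2=1 s3=0
  Δ1: clk:0→1
  Δ2: s0:1→0
  Δ3: s5:1→0, s1:0→1, s3:0→1
  Δ4: s6:1→0, s2:1→0, s3:1→0
  Δ5: s5:0→1, s3:0→1
  Δ6: s6:0→1, s5:1→0
  Δ7: s6:1→0
  (7Δ to stable)
t=1 Δ0: clk=1 s6=0 s5=0 s0=0 s1=1 s4=1 s2=0 s3=1
  Δ1: clk:1→0
  (1Δ to stable)
t=2 Δ0: clk=0 s6=0 s5=0 s0=0 s1=1 s4=1 s2=0 s3=1
  Δ1: clk:0→1
  Δ2: s4:1→0
  Δ3: s1:1→0
  Δ4: s5:0→1, s2:0→1, s3:1→0
  Δ5: s5:1→0, s3:0→1
  Δ6: s5:0→1
  (6Δ to stable)
t=3 Δ0: clk=1 s6=0 s5=1 s0=0 s1=0 s4=0 s2=1 s3=1
  Δ1: clk:1→0
  (1Δ to stable)
t=4 Δ0: clk=0 s6=0 s5=1 s0=0 s1=0 s4=0 s2=1 s3=1
  Δ1: clk:0→1
  (1Δ to stable)

2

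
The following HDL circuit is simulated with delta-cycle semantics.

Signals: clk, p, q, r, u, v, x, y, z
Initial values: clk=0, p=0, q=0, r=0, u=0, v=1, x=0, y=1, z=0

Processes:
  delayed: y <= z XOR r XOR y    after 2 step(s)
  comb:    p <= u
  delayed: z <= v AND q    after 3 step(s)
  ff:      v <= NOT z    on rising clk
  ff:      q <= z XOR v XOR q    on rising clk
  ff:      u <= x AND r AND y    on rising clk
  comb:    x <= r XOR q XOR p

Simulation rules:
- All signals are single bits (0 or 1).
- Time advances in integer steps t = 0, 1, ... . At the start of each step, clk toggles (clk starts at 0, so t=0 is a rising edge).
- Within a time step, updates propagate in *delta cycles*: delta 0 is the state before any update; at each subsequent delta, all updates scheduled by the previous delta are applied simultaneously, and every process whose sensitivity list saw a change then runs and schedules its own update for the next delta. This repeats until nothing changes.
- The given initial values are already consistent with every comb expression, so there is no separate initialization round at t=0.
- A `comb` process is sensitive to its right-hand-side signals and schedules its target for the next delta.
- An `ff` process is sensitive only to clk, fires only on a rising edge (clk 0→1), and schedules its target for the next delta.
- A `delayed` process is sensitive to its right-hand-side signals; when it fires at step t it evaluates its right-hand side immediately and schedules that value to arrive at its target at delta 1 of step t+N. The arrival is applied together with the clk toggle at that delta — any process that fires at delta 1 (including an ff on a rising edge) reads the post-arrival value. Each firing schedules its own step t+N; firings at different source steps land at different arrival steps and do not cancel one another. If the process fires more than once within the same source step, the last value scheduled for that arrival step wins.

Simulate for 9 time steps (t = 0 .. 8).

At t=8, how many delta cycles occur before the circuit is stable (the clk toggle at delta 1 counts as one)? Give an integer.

t0.Δ0 r=0 q=0 x=0 v=1 z=0 y=1 u=0 p=0 clk=0
t0.Δ1 r=0 q=0 x=0 v=1 z=0 y=1 u=0 p=0 clk=1
t0.Δ2 r=0 q=1 x=0 v=1 z=0 y=1 u=0 p=0 clk=1
t0.Δ3 r=0 q=1 x=1 v=1 z=0 y=1 u=0 p=0 clk=1
t1.Δ0 r=0 q=1 x=1 v=1 z=0 y=1 u=0 p=0 clk=1
t1.Δ1 r=0 q=1 x=1 v=1 z=0 y=1 u=0 p=0 clk=0
t2.Δ0 r=0 q=1 x=1 v=1 z=0 y=1 u=0 p=0 clk=0
t2.Δ1 r=0 q=1 x=1 v=1 z=0 y=1 u=0 p=0 clk=1
t2.Δ2 r=0 q=0 x=1 v=1 z=0 y=1 u=0 p=0 clk=1
t2.Δ3 r=0 q=0 x=0 v=1 z=0 y=1 u=0 p=0 clk=1
t3.Δ0 r=0 q=0 x=0 v=1 z=0 y=1 u=0 p=0 clk=1
t3.Δ1 r=0 q=0 x=0 v=1 z=1 y=1 u=0 p=0 clk=0
t4.Δ0 r=0 q=0 x=0 v=1 z=1 y=1 u=0 p=0 clk=0
t4.Δ1 r=0 q=0 x=0 v=1 z=1 y=1 u=0 p=0 clk=1
t4.Δ2 r=0 q=0 x=0 v=0 z=1 y=1 u=0 p=0 clk=1
t5.Δ0 r=0 q=0 x=0 v=0 z=1 y=1 u=0 p=0 clk=1
t5.Δ1 r=0 q=0 x=0 v=0 z=0 y=0 u=0 p=0 clk=0
t6.Δ0 r=0 q=0 x=0 v=0 z=0 y=0 u=0 p=0 clk=0
t6.Δ1 r=0 q=0 x=0 v=0 z=0 y=0 u=0 p=0 clk=1
t6.Δ2 r=0 q=0 x=0 v=1 z=0 y=0 u=0 p=0 clk=1
t7.Δ0 r=0 q=0 x=0 v=1 z=0 y=0 u=0 p=0 clk=1
t7.Δ1 r=0 q=0 x=0 v=1 z=0 y=0 u=0 p=0 clk=0
t8.Δ0 r=0 q=0 x=0 v=1 z=0 y=0 u=0 p=0 clk=0
t8.Δ1 r=0 q=0 x=0 v=1 z=0 y=0 u=0 p=0 clk=1
t8.Δ2 r=0 q=1 x=0 v=1 z=0 y=0 u=0 p=0 clk=1
t8.Δ3 r=0 q=1 x=1 v=1 z=0 y=0 u=0 p=0 clk=1

3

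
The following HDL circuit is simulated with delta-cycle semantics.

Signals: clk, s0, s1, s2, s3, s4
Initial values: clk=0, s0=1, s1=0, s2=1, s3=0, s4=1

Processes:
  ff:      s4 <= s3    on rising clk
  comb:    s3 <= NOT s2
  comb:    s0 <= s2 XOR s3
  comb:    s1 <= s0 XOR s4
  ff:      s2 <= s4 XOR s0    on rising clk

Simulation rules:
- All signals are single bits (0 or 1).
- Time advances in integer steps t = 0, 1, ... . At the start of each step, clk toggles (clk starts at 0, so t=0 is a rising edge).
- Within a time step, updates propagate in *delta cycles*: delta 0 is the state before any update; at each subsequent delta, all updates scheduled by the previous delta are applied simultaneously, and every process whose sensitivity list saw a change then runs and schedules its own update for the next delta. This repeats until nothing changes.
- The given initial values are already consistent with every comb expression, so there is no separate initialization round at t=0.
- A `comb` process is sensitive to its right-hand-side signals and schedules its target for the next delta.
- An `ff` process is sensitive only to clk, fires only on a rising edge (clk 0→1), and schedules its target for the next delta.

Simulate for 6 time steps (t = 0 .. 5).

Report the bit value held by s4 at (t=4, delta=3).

0

[bits: s0,s4,s1,s2,clk,s3]
t=0: Δ0=110100 Δ1=110110 Δ2=100010 Δ3=001011 Δ4=100011 Δ5=101011 | 5Δ
t=1: Δ0=101011 Δ1=101001 | 1Δ
t=2: Δ0=101001 Δ1=101011 Δ2=111111 Δ3=010110 Δ4=111110 Δ5=110110 | 5Δ
t=3: Δ0=110110 Δ1=110100 | 1Δ
t=4: Δ0=110100 Δ1=110110 Δ2=100010 Δ3=001011 Δ4=100011 Δ5=101011 | 5Δ
t=5: Δ0=101011 Δ1=101001 | 1Δ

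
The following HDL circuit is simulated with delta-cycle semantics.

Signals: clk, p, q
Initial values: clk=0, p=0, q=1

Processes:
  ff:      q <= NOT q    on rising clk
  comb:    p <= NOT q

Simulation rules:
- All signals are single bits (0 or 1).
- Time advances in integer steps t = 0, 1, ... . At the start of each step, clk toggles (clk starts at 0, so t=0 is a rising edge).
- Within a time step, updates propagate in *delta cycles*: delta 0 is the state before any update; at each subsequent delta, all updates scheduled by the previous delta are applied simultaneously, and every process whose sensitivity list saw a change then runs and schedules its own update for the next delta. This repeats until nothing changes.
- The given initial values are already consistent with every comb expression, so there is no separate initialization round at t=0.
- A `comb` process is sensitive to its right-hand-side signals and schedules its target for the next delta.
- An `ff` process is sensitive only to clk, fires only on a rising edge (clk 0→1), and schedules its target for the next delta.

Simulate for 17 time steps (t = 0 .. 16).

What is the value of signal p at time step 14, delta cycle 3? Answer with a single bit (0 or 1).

0

[bits: clk,q,p]
t=0: Δ0=010 Δ1=110 Δ2=100 Δ3=101 | 3Δ
t=1: Δ0=101 Δ1=001 | 1Δ
t=2: Δ0=001 Δ1=101 Δ2=111 Δ3=110 | 3Δ
t=3: Δ0=110 Δ1=010 | 1Δ
t=4: Δ0=010 Δ1=110 Δ2=100 Δ3=101 | 3Δ
t=5: Δ0=101 Δ1=001 | 1Δ
t=6: Δ0=001 Δ1=101 Δ2=111 Δ3=110 | 3Δ
t=7: Δ0=110 Δ1=010 | 1Δ
t=8: Δ0=010 Δ1=110 Δ2=100 Δ3=101 | 3Δ
t=9: Δ0=101 Δ1=001 | 1Δ
t=10: Δ0=001 Δ1=101 Δ2=111 Δ3=110 | 3Δ
t=11: Δ0=110 Δ1=010 | 1Δ
t=12: Δ0=010 Δ1=110 Δ2=100 Δ3=101 | 3Δ
t=13: Δ0=101 Δ1=001 | 1Δ
t=14: Δ0=001 Δ1=101 Δ2=111 Δ3=110 | 3Δ
t=15: Δ0=110 Δ1=010 | 1Δ
t=16: Δ0=010 Δ1=110 Δ2=100 Δ3=101 | 3Δ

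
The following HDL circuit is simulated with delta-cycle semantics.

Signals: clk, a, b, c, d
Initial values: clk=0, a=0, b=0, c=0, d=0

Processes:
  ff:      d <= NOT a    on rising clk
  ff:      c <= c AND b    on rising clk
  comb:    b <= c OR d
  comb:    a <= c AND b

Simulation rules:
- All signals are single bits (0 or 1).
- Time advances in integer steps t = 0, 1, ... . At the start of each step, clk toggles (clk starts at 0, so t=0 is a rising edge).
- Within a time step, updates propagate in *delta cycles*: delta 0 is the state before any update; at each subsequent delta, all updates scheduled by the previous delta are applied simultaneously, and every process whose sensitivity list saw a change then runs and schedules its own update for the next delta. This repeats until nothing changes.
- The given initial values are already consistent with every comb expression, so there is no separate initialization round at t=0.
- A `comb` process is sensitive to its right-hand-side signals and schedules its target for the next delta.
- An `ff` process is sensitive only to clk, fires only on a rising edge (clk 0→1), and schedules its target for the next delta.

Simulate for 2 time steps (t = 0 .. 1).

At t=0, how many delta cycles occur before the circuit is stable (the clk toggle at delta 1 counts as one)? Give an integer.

3

t0.Δ0 a=0 b=0 c=0 clk=0 d=0
t0.Δ1 a=0 b=0 c=0 clk=1 d=0
t0.Δ2 a=0 b=0 c=0 clk=1 d=1
t0.Δ3 a=0 b=1 c=0 clk=1 d=1
t1.Δ0 a=0 b=1 c=0 clk=1 d=1
t1.Δ1 a=0 b=1 c=0 clk=0 d=1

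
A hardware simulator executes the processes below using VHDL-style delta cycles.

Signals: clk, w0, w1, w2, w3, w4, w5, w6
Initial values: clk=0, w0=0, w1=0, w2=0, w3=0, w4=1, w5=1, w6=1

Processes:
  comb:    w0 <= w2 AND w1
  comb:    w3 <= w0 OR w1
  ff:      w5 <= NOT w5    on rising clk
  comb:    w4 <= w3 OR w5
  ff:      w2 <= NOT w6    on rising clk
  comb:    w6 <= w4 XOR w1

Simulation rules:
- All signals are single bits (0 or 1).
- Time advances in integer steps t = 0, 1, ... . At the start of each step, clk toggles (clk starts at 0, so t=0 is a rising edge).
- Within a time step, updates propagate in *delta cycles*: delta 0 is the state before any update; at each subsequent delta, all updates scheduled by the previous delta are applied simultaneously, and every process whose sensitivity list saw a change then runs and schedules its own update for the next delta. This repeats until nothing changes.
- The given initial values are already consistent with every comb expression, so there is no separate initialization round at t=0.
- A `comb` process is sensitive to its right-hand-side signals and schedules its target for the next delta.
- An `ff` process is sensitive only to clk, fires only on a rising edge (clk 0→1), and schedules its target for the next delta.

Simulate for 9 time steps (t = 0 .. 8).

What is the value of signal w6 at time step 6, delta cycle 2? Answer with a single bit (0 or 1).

t=0 Δ0: clk=0 w0=0 w3=0 w2=0 w6=1 w1=0 w4=1 w5=1
  Δ1: clk:0→1
  Δ2: w5:1→0
  Δ3: w4:1→0
  Δ4: w6:1→0
  (4Δ to stable)
t=1 Δ0: clk=1 w0=0 w3=0 w2=0 w6=0 w1=0 w4=0 w5=0
  Δ1: clk:1→0
  (1Δ to stable)
t=2 Δ0: clk=0 w0=0 w3=0 w2=0 w6=0 w1=0 w4=0 w5=0
  Δ1: clk:0→1
  Δ2: w2:0→1, w5:0→1
  Δ3: w4:0→1
  Δ4: w6:0→1
  (4Δ to stable)
t=3 Δ0: clk=1 w0=0 w3=0 w2=1 w6=1 w1=0 w4=1 w5=1
  Δ1: clk:1→0
  (1Δ to stable)
t=4 Δ0: clk=0 w0=0 w3=0 w2=1 w6=1 w1=0 w4=1 w5=1
  Δ1: clk:0→1
  Δ2: w2:1→0, w5:1→0
  Δ3: w4:1→0
  Δ4: w6:1→0
  (4Δ to stable)
t=5 Δ0: clk=1 w0=0 w3=0 w2=0 w6=0 w1=0 w4=0 w5=0
  Δ1: clk:1→0
  (1Δ to stable)
t=6 Δ0: clk=0 w0=0 w3=0 w2=0 w6=0 w1=0 w4=0 w5=0
  Δ1: clk:0→1
  Δ2: w2:0→1, w5:0→1
  Δ3: w4:0→1
  Δ4: w6:0→1
  (4Δ to stable)
t=7 Δ0: clk=1 w0=0 w3=0 w2=1 w6=1 w1=0 w4=1 w5=1
  Δ1: clk:1→0
  (1Δ to stable)
t=8 Δ0: clk=0 w0=0 w3=0 w2=1 w6=1 w1=0 w4=1 w5=1
  Δ1: clk:0→1
  Δ2: w2:1→0, w5:1→0
  Δ3: w4:1→0
  Δ4: w6:1→0
  (4Δ to stable)

0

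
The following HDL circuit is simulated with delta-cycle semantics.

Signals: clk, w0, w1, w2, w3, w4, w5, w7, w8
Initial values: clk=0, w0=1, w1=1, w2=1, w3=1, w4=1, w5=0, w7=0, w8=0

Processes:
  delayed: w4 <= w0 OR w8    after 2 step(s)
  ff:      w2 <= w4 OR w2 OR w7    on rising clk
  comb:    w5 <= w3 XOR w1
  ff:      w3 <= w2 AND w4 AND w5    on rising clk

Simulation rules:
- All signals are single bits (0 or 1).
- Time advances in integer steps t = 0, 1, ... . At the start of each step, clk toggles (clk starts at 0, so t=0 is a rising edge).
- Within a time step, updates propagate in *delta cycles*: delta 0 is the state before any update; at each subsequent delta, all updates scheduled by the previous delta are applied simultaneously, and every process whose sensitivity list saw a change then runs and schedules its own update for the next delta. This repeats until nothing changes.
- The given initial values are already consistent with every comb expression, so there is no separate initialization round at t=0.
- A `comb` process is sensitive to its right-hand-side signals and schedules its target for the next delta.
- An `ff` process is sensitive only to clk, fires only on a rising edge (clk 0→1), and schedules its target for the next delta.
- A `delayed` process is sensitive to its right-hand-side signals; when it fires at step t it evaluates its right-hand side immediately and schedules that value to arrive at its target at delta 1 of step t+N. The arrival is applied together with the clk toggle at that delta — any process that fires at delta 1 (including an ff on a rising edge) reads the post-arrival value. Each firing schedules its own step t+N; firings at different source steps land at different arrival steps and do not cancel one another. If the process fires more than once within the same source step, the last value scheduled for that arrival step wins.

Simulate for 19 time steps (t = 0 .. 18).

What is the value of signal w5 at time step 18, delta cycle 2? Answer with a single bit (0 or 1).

[bits: w8,w4,w3,w5,clk,w7,w1,w2,w0]
t=0: Δ0=011000111 Δ1=011010111 Δ2=010010111 Δ3=010110111 | 3Δ
t=1: Δ0=010110111 Δ1=010100111 | 1Δ
t=2: Δ0=010100111 Δ1=010110111 Δ2=011110111 Δ3=011010111 | 3Δ
t=3: Δ0=011010111 Δ1=011000111 | 1Δ
t=4: Δ0=011000111 Δ1=011010111 Δ2=010010111 Δ3=010110111 | 3Δ
t=5: Δ0=010110111 Δ1=010100111 | 1Δ
t=6: Δ0=010100111 Δ1=010110111 Δ2=011110111 Δ3=011010111 | 3Δ
t=7: Δ0=011010111 Δ1=011000111 | 1Δ
t=8: Δ0=011000111 Δ1=011010111 Δ2=010010111 Δ3=010110111 | 3Δ
t=9: Δ0=010110111 Δ1=010100111 | 1Δ
t=10: Δ0=010100111 Δ1=010110111 Δ2=011110111 Δ3=011010111 | 3Δ
t=11: Δ0=011010111 Δ1=011000111 | 1Δ
t=12: Δ0=011000111 Δ1=011010111 Δ2=010010111 Δ3=010110111 | 3Δ
t=13: Δ0=010110111 Δ1=010100111 | 1Δ
t=14: Δ0=010100111 Δ1=010110111 Δ2=011110111 Δ3=011010111 | 3Δ
t=15: Δ0=011010111 Δ1=011000111 | 1Δ
t=16: Δ0=011000111 Δ1=011010111 Δ2=010010111 Δ3=010110111 | 3Δ
t=17: Δ0=010110111 Δ1=010100111 | 1Δ
t=18: Δ0=010100111 Δ1=010110111 Δ2=011110111 Δ3=011010111 | 3Δ

1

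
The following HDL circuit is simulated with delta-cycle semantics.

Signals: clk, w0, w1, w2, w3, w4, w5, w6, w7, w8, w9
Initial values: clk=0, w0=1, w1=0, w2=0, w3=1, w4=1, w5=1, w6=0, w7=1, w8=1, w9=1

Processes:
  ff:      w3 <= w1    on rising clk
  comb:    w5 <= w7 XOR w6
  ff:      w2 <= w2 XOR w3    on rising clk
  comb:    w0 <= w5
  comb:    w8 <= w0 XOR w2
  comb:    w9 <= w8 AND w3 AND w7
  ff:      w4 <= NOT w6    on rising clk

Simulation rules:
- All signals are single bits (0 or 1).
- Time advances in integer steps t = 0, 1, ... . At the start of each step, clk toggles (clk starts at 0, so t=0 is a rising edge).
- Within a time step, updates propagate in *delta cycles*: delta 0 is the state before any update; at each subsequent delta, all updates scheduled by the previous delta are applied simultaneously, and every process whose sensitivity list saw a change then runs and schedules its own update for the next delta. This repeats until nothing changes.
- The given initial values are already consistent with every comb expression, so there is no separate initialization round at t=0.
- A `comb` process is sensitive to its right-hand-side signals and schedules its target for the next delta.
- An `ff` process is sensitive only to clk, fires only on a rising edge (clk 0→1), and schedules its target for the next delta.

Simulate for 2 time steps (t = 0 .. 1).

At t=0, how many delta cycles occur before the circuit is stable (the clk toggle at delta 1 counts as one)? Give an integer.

[bits: w6,w3,w4,clk,w0,w7,w2,w5,w8,w1,w9]
t=0: Δ0=01101101101 Δ1=01111101101 Δ2=00111111101 Δ3=00111111000 | 3Δ
t=1: Δ0=00111111000 Δ1=00101111000 | 1Δ

3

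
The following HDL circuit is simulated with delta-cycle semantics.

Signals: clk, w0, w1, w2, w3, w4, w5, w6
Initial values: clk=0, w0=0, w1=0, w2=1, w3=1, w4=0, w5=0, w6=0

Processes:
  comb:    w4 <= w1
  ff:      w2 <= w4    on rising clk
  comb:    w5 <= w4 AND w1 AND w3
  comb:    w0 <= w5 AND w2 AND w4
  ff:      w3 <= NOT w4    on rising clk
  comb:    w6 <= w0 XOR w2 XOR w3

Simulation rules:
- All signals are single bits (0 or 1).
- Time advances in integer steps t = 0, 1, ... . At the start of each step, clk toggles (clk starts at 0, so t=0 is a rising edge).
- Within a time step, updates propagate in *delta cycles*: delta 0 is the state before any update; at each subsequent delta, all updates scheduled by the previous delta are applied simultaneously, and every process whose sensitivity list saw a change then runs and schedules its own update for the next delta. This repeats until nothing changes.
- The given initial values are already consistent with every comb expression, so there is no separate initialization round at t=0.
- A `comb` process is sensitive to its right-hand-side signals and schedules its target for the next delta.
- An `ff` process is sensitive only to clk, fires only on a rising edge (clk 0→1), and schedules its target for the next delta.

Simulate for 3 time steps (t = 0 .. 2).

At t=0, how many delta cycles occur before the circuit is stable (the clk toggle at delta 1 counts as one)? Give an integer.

[bits: w4,w2,clk,w5,w3,w6,w0,w1]
t=0: Δ0=01001000 Δ1=01101000 Δ2=00101000 Δ3=00101100 | 3Δ
t=1: Δ0=00101100 Δ1=00001100 | 1Δ
t=2: Δ0=00001100 Δ1=00101100 | 1Δ

3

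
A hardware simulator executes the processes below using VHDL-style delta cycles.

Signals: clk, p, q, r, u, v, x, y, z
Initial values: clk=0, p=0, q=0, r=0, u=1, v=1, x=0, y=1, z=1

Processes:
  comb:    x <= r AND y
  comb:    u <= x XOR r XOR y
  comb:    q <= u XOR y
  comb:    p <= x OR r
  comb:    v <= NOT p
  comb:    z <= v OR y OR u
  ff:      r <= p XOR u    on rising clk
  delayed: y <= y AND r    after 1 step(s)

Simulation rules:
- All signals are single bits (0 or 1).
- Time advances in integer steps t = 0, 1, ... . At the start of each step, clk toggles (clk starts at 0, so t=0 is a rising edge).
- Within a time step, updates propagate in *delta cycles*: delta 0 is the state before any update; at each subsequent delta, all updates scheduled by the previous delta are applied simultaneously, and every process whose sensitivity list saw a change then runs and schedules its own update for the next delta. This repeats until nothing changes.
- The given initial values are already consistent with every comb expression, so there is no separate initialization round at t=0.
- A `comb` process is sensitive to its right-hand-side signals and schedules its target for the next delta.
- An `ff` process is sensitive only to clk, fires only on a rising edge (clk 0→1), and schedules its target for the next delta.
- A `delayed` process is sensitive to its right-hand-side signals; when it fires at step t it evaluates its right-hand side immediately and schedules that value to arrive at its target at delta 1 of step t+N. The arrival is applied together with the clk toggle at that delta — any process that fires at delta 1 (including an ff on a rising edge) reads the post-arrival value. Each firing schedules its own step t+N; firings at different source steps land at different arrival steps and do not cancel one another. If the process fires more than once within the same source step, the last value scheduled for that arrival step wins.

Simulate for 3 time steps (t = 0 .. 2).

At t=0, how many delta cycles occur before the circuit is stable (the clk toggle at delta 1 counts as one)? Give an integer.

5

t0.Δ0 clk=0 r=0 u=1 z=1 q=0 p=0 v=1 x=0 y=1
t0.Δ1 clk=1 r=0 u=1 z=1 q=0 p=0 v=1 x=0 y=1
t0.Δ2 clk=1 r=1 u=1 z=1 q=0 p=0 v=1 x=0 y=1
t0.Δ3 clk=1 r=1 u=0 z=1 q=0 p=1 v=1 x=1 y=1
t0.Δ4 clk=1 r=1 u=1 z=1 q=1 p=1 v=0 x=1 y=1
t0.Δ5 clk=1 r=1 u=1 z=1 q=0 p=1 v=0 x=1 y=1
t1.Δ0 clk=1 r=1 u=1 z=1 q=0 p=1 v=0 x=1 y=1
t1.Δ1 clk=0 r=1 u=1 z=1 q=0 p=1 v=0 x=1 y=1
t2.Δ0 clk=0 r=1 u=1 z=1 q=0 p=1 v=0 x=1 y=1
t2.Δ1 clk=1 r=1 u=1 z=1 q=0 p=1 v=0 x=1 y=1
t2.Δ2 clk=1 r=0 u=1 z=1 q=0 p=1 v=0 x=1 y=1
t2.Δ3 clk=1 r=0 u=0 z=1 q=0 p=1 v=0 x=0 y=1
t2.Δ4 clk=1 r=0 u=1 z=1 q=1 p=0 v=0 x=0 y=1
t2.Δ5 clk=1 r=0 u=1 z=1 q=0 p=0 v=1 x=0 y=1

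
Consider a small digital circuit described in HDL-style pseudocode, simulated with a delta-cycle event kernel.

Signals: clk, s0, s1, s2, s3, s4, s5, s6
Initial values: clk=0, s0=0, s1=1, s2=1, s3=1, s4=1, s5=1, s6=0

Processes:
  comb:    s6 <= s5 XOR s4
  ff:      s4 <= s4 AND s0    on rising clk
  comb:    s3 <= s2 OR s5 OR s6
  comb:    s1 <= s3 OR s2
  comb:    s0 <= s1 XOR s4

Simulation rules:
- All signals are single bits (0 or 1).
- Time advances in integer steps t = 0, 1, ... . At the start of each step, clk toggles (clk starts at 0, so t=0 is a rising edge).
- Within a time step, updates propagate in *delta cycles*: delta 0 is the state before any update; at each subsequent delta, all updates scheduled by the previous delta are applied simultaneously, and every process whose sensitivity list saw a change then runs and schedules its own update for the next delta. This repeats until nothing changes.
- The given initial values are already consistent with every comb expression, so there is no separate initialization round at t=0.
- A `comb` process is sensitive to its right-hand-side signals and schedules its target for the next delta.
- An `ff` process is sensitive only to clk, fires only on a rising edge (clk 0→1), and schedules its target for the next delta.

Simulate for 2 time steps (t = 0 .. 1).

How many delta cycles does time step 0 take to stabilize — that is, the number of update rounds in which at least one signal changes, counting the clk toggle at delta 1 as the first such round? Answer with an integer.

3

t=0 Δ0: s1=1 clk=0 s4=1 s6=0 s0=0 s2=1 s5=1 s3=1
  Δ1: clk:0→1
  Δ2: s4:1→0
  Δ3: s6:0→1, s0:0→1
  (3Δ to stable)
t=1 Δ0: s1=1 clk=1 s4=0 s6=1 s0=1 s2=1 s5=1 s3=1
  Δ1: clk:1→0
  (1Δ to stable)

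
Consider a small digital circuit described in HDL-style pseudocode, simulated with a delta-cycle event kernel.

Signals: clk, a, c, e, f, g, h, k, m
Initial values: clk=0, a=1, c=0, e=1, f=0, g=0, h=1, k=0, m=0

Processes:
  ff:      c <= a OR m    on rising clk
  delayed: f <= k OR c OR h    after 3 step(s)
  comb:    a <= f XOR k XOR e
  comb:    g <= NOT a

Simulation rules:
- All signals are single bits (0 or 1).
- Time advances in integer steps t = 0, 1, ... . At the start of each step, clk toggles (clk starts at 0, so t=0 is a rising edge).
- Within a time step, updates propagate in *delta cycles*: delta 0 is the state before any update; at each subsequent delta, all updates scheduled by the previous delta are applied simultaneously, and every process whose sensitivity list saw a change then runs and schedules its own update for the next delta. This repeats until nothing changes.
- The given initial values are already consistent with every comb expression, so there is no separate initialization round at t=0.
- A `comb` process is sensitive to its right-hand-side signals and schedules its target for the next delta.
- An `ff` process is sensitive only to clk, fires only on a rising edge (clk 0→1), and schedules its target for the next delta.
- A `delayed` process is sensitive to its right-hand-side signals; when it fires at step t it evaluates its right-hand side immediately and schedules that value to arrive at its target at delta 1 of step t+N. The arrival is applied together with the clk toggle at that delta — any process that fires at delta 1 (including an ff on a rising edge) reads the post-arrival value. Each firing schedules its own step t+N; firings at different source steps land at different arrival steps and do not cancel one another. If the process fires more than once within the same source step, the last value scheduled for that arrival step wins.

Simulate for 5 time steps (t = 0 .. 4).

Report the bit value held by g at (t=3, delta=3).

1

[bits: m,h,e,clk,f,a,k,c,g]
t=0: Δ0=011001000 Δ1=011101000 Δ2=011101010 | 2Δ
t=1: Δ0=011101010 Δ1=011001010 | 1Δ
t=2: Δ0=011001010 Δ1=011101010 | 1Δ
t=3: Δ0=011101010 Δ1=011011010 Δ2=011010010 Δ3=011010011 | 3Δ
t=4: Δ0=011010011 Δ1=011110011 Δ2=011110001 | 2Δ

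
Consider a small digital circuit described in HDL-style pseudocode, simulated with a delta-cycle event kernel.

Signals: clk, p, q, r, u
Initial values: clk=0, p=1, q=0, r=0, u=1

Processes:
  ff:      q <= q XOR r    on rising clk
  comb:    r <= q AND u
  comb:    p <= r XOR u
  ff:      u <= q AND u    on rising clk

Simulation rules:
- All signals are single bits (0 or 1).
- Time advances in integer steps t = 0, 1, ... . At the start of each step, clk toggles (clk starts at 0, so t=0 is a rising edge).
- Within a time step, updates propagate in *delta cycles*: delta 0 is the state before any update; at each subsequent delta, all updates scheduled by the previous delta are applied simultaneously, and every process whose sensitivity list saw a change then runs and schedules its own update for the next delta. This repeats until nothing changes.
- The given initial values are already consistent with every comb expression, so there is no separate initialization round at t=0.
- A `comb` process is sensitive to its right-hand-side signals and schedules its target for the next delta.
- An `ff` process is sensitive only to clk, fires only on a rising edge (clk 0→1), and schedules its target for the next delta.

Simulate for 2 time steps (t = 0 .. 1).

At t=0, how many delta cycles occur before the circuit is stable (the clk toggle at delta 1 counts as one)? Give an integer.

t=0 Δ0: q=0 r=0 u=1 p=1 clk=0
  Δ1: clk:0→1
  Δ2: u:1→0
  Δ3: p:1→0
  (3Δ to stable)
t=1 Δ0: q=0 r=0 u=0 p=0 clk=1
  Δ1: clk:1→0
  (1Δ to stable)

3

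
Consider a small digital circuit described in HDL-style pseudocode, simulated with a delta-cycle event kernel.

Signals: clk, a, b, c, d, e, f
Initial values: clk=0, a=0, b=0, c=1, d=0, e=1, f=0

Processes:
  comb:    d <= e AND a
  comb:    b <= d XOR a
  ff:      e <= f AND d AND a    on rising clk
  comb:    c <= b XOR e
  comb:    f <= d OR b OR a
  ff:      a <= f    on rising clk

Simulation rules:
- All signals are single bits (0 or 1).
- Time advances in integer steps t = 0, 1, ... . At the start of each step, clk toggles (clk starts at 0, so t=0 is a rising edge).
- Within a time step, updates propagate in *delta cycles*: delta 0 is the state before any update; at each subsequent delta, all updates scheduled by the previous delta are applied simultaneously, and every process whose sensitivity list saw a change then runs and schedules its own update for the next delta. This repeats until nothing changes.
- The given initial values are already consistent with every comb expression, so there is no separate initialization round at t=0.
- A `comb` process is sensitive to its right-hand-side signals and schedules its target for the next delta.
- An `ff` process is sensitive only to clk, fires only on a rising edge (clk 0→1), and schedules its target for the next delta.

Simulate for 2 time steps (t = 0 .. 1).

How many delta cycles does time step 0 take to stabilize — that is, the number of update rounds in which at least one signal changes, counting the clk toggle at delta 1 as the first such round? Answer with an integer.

3

t0.Δ0 b=0 clk=0 d=0 e=1 a=0 f=0 c=1
t0.Δ1 b=0 clk=1 d=0 e=1 a=0 f=0 c=1
t0.Δ2 b=0 clk=1 d=0 e=0 a=0 f=0 c=1
t0.Δ3 b=0 clk=1 d=0 e=0 a=0 f=0 c=0
t1.Δ0 b=0 clk=1 d=0 e=0 a=0 f=0 c=0
t1.Δ1 b=0 clk=0 d=0 e=0 a=0 f=0 c=0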